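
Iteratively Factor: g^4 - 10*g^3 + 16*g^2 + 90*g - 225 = (g - 5)*(g^3 - 5*g^2 - 9*g + 45) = (g - 5)*(g + 3)*(g^2 - 8*g + 15) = (g - 5)*(g - 3)*(g + 3)*(g - 5)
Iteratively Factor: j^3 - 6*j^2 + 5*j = (j - 5)*(j^2 - j) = j*(j - 5)*(j - 1)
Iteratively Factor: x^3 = (x)*(x^2) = x^2*(x)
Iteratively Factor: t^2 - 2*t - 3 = (t - 3)*(t + 1)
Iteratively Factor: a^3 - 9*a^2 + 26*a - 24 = (a - 3)*(a^2 - 6*a + 8) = (a - 3)*(a - 2)*(a - 4)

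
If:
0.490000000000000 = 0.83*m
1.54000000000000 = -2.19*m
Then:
No Solution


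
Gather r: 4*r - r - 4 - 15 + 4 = 3*r - 15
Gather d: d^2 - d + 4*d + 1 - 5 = d^2 + 3*d - 4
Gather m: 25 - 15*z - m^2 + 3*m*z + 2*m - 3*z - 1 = -m^2 + m*(3*z + 2) - 18*z + 24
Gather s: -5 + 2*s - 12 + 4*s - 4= 6*s - 21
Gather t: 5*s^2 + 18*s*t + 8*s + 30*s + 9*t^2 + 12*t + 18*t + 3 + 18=5*s^2 + 38*s + 9*t^2 + t*(18*s + 30) + 21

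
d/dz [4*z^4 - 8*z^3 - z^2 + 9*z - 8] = 16*z^3 - 24*z^2 - 2*z + 9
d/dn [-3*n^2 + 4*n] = 4 - 6*n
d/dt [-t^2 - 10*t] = -2*t - 10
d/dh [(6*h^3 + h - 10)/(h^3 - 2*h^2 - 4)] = (-h*(3*h - 4)*(6*h^3 + h - 10) + (-18*h^2 - 1)*(-h^3 + 2*h^2 + 4))/(-h^3 + 2*h^2 + 4)^2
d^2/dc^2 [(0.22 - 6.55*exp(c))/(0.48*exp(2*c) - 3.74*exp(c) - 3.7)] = (-1.50912*exp(4*c) - 11.555808*exp(3*c) - 70.981632*exp(2*c) + 95.279052*exp(c) - 92.71386)*exp(c)/(0.110592*exp(6*c) - 2.585088*exp(5*c) + 17.584704*exp(4*c) - 12.460184*exp(3*c) - 135.54876*exp(2*c) - 153.6018*exp(c) - 50.653)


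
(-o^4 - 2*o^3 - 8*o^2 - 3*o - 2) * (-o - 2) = o^5 + 4*o^4 + 12*o^3 + 19*o^2 + 8*o + 4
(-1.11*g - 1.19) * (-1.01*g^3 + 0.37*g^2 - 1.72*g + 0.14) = 1.1211*g^4 + 0.7912*g^3 + 1.4689*g^2 + 1.8914*g - 0.1666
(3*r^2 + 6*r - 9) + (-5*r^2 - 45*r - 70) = -2*r^2 - 39*r - 79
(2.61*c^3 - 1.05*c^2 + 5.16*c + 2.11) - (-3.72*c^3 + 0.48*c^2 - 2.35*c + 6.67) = 6.33*c^3 - 1.53*c^2 + 7.51*c - 4.56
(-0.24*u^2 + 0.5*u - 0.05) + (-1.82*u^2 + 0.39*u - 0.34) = -2.06*u^2 + 0.89*u - 0.39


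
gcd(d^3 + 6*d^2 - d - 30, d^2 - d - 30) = d + 5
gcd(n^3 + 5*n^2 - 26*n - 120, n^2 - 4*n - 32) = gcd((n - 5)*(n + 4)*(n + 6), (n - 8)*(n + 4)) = n + 4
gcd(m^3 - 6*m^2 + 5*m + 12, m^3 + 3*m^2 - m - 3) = m + 1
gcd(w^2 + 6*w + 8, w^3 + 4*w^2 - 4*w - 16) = w^2 + 6*w + 8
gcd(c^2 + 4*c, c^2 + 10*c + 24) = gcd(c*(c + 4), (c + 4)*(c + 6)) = c + 4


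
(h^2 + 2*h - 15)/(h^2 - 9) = (h + 5)/(h + 3)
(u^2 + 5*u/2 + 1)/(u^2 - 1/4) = 2*(u + 2)/(2*u - 1)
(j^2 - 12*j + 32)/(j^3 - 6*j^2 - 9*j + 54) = (j^2 - 12*j + 32)/(j^3 - 6*j^2 - 9*j + 54)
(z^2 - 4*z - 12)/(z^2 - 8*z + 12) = (z + 2)/(z - 2)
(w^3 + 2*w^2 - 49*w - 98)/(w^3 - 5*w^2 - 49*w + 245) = (w + 2)/(w - 5)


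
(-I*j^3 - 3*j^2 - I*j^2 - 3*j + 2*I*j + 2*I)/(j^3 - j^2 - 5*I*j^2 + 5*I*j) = (-I*j^3 - j^2*(3 + I) + j*(-3 + 2*I) + 2*I)/(j*(j^2 - j*(1 + 5*I) + 5*I))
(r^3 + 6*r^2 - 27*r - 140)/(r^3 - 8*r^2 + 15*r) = (r^2 + 11*r + 28)/(r*(r - 3))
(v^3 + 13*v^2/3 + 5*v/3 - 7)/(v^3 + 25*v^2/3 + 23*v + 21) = (v - 1)/(v + 3)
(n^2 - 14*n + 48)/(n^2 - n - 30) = (n - 8)/(n + 5)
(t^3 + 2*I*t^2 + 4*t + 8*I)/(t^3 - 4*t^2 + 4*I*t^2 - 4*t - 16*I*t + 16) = (t - 2*I)/(t - 4)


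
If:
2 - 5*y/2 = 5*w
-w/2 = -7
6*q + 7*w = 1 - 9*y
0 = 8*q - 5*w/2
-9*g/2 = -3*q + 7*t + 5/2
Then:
No Solution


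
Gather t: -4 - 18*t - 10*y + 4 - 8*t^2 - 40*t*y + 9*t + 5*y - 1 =-8*t^2 + t*(-40*y - 9) - 5*y - 1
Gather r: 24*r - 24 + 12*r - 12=36*r - 36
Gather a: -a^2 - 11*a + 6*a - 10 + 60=-a^2 - 5*a + 50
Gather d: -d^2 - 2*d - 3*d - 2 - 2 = -d^2 - 5*d - 4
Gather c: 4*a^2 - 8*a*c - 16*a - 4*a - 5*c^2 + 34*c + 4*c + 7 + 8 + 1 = 4*a^2 - 20*a - 5*c^2 + c*(38 - 8*a) + 16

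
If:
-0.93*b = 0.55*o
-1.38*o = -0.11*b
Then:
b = 0.00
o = 0.00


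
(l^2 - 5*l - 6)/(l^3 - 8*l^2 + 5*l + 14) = (l - 6)/(l^2 - 9*l + 14)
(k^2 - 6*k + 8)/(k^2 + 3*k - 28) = (k - 2)/(k + 7)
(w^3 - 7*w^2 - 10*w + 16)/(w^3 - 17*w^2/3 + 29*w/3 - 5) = 3*(w^2 - 6*w - 16)/(3*w^2 - 14*w + 15)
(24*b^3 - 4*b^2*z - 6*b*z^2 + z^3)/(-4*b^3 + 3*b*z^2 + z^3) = (12*b^2 - 8*b*z + z^2)/(-2*b^2 + b*z + z^2)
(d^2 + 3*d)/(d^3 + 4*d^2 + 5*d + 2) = d*(d + 3)/(d^3 + 4*d^2 + 5*d + 2)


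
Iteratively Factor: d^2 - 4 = (d + 2)*(d - 2)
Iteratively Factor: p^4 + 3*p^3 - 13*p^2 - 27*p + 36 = (p + 3)*(p^3 - 13*p + 12) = (p - 1)*(p + 3)*(p^2 + p - 12) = (p - 1)*(p + 3)*(p + 4)*(p - 3)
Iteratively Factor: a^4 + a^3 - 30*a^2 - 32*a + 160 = (a - 2)*(a^3 + 3*a^2 - 24*a - 80) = (a - 2)*(a + 4)*(a^2 - a - 20) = (a - 2)*(a + 4)^2*(a - 5)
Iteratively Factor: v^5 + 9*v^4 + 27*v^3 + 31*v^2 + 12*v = (v + 3)*(v^4 + 6*v^3 + 9*v^2 + 4*v) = v*(v + 3)*(v^3 + 6*v^2 + 9*v + 4) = v*(v + 1)*(v + 3)*(v^2 + 5*v + 4) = v*(v + 1)*(v + 3)*(v + 4)*(v + 1)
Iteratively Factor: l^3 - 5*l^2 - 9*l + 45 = (l - 5)*(l^2 - 9) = (l - 5)*(l - 3)*(l + 3)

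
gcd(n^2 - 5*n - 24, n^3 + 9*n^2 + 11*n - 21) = n + 3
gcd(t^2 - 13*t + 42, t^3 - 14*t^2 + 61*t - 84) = t - 7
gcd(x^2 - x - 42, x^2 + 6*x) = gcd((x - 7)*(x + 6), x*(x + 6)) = x + 6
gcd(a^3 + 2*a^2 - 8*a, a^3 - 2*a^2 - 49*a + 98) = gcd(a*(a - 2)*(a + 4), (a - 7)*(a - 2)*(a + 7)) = a - 2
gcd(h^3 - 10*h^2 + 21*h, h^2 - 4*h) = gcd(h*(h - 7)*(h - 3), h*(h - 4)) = h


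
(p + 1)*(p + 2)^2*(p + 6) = p^4 + 11*p^3 + 38*p^2 + 52*p + 24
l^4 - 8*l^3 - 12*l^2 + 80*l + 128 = (l - 8)*(l - 4)*(l + 2)^2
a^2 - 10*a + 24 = (a - 6)*(a - 4)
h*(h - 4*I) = h^2 - 4*I*h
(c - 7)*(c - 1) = c^2 - 8*c + 7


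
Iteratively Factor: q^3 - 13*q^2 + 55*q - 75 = (q - 5)*(q^2 - 8*q + 15) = (q - 5)^2*(q - 3)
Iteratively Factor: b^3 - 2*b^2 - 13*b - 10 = (b + 2)*(b^2 - 4*b - 5) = (b - 5)*(b + 2)*(b + 1)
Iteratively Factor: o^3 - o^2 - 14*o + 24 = (o - 3)*(o^2 + 2*o - 8) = (o - 3)*(o + 4)*(o - 2)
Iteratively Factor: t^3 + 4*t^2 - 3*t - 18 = (t + 3)*(t^2 + t - 6) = (t + 3)^2*(t - 2)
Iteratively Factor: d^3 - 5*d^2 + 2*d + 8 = (d - 4)*(d^2 - d - 2) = (d - 4)*(d - 2)*(d + 1)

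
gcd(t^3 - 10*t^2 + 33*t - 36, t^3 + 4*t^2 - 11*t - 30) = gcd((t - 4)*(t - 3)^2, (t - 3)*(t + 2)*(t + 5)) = t - 3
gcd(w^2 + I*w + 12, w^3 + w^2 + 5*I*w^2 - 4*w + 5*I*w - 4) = w + 4*I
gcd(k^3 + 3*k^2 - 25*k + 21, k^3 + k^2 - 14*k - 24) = 1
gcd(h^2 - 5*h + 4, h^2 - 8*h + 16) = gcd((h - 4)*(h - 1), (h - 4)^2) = h - 4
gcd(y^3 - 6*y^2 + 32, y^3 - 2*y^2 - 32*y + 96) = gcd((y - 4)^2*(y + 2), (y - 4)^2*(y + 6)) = y^2 - 8*y + 16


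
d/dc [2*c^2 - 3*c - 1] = 4*c - 3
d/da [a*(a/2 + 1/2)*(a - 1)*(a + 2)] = 2*a^3 + 3*a^2 - a - 1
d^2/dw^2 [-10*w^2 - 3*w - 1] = -20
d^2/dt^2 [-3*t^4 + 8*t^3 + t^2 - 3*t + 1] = -36*t^2 + 48*t + 2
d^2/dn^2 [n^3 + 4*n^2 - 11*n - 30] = 6*n + 8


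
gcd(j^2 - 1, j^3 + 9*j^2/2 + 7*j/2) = j + 1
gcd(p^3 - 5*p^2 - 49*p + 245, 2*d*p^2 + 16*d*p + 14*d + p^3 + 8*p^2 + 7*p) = p + 7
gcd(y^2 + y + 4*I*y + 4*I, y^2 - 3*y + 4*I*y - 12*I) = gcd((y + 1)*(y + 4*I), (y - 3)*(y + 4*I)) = y + 4*I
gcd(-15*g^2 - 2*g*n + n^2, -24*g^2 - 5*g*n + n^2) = 3*g + n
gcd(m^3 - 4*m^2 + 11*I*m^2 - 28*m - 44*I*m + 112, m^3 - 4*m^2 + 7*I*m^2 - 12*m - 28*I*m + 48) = m^2 + m*(-4 + 4*I) - 16*I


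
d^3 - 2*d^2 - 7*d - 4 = (d - 4)*(d + 1)^2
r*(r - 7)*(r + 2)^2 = r^4 - 3*r^3 - 24*r^2 - 28*r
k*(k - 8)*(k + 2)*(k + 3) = k^4 - 3*k^3 - 34*k^2 - 48*k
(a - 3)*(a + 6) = a^2 + 3*a - 18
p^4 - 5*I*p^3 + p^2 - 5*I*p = p*(p - 5*I)*(p - I)*(p + I)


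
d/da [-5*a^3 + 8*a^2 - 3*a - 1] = -15*a^2 + 16*a - 3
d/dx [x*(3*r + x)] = 3*r + 2*x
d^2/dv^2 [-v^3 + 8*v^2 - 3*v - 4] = 16 - 6*v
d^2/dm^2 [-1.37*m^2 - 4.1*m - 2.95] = -2.74000000000000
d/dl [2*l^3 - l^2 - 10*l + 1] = 6*l^2 - 2*l - 10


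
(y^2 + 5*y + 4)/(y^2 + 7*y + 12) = (y + 1)/(y + 3)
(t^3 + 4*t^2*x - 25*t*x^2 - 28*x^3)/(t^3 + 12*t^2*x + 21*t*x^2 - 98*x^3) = (-t^2 + 3*t*x + 4*x^2)/(-t^2 - 5*t*x + 14*x^2)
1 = 1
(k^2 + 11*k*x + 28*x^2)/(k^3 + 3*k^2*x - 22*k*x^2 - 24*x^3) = (k^2 + 11*k*x + 28*x^2)/(k^3 + 3*k^2*x - 22*k*x^2 - 24*x^3)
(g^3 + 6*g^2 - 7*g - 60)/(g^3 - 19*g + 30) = (g + 4)/(g - 2)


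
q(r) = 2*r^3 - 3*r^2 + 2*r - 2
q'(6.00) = 182.00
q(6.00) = 334.00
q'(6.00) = 182.00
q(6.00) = 334.00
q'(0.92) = 1.56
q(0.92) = -1.14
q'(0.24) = 0.91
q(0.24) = -1.67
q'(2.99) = 37.70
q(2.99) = 30.62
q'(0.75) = 0.88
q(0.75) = -1.34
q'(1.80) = 10.64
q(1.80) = 3.54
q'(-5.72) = 232.63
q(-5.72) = -485.89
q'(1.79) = 10.48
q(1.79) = 3.44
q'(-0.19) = 3.36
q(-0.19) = -2.50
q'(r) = 6*r^2 - 6*r + 2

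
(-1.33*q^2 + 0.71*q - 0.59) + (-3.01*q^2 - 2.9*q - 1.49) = -4.34*q^2 - 2.19*q - 2.08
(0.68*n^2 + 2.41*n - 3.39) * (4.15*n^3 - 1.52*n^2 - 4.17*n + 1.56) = 2.822*n^5 + 8.9679*n^4 - 20.5673*n^3 - 3.8361*n^2 + 17.8959*n - 5.2884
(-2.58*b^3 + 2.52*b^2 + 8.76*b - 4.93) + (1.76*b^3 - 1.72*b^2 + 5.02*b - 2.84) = -0.82*b^3 + 0.8*b^2 + 13.78*b - 7.77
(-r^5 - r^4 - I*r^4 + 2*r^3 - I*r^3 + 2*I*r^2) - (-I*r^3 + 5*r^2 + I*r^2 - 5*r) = -r^5 - r^4 - I*r^4 + 2*r^3 - 5*r^2 + I*r^2 + 5*r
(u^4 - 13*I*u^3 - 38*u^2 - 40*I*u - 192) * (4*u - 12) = 4*u^5 - 12*u^4 - 52*I*u^4 - 152*u^3 + 156*I*u^3 + 456*u^2 - 160*I*u^2 - 768*u + 480*I*u + 2304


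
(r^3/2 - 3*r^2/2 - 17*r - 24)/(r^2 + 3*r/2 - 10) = (r^3 - 3*r^2 - 34*r - 48)/(2*r^2 + 3*r - 20)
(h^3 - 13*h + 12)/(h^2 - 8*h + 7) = (h^2 + h - 12)/(h - 7)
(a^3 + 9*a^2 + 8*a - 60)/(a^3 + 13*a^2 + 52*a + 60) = (a - 2)/(a + 2)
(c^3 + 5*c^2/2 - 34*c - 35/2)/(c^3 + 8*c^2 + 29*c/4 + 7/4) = 2*(c - 5)/(2*c + 1)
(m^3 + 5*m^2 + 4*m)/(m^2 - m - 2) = m*(m + 4)/(m - 2)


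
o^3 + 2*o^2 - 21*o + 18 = (o - 3)*(o - 1)*(o + 6)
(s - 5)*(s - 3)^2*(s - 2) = s^4 - 13*s^3 + 61*s^2 - 123*s + 90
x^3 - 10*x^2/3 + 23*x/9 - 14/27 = (x - 7/3)*(x - 2/3)*(x - 1/3)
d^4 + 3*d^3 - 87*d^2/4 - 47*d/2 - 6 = (d - 4)*(d + 1/2)^2*(d + 6)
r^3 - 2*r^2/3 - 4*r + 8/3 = (r - 2)*(r - 2/3)*(r + 2)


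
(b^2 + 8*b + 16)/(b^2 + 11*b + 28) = (b + 4)/(b + 7)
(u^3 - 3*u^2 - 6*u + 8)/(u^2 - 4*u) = u + 1 - 2/u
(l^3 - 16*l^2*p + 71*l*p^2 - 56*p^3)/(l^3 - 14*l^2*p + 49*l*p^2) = (-l^2 + 9*l*p - 8*p^2)/(l*(-l + 7*p))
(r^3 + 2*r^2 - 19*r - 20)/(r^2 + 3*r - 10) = (r^2 - 3*r - 4)/(r - 2)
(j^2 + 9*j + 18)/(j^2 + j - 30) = (j + 3)/(j - 5)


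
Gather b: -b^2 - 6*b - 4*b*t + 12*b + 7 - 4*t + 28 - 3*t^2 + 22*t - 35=-b^2 + b*(6 - 4*t) - 3*t^2 + 18*t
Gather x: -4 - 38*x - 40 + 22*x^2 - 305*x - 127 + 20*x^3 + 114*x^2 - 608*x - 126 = 20*x^3 + 136*x^2 - 951*x - 297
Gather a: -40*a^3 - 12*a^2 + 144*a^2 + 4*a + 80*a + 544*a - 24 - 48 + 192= -40*a^3 + 132*a^2 + 628*a + 120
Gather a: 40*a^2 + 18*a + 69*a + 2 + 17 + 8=40*a^2 + 87*a + 27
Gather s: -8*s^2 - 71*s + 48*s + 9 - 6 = -8*s^2 - 23*s + 3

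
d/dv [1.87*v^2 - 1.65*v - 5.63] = 3.74*v - 1.65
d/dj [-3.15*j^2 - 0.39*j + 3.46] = -6.3*j - 0.39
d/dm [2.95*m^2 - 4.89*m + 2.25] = 5.9*m - 4.89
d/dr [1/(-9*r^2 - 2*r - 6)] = 2*(9*r + 1)/(9*r^2 + 2*r + 6)^2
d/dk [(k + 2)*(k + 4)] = 2*k + 6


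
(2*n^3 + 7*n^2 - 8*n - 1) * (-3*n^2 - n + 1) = -6*n^5 - 23*n^4 + 19*n^3 + 18*n^2 - 7*n - 1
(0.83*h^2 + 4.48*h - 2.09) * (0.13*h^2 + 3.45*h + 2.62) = 0.1079*h^4 + 3.4459*h^3 + 17.3589*h^2 + 4.5271*h - 5.4758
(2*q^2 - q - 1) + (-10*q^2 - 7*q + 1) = -8*q^2 - 8*q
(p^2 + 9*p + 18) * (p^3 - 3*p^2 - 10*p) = p^5 + 6*p^4 - 19*p^3 - 144*p^2 - 180*p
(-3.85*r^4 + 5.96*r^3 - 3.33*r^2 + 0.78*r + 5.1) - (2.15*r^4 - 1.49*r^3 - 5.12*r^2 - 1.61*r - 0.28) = -6.0*r^4 + 7.45*r^3 + 1.79*r^2 + 2.39*r + 5.38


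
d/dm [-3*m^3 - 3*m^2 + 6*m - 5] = -9*m^2 - 6*m + 6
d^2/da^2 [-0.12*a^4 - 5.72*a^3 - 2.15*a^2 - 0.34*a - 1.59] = -1.44*a^2 - 34.32*a - 4.3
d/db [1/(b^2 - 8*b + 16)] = 2*(4 - b)/(b^2 - 8*b + 16)^2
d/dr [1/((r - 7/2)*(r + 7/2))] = -32*r/(16*r^4 - 392*r^2 + 2401)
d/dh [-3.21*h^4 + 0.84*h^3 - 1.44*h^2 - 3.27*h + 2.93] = -12.84*h^3 + 2.52*h^2 - 2.88*h - 3.27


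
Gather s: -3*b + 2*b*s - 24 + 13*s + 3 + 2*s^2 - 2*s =-3*b + 2*s^2 + s*(2*b + 11) - 21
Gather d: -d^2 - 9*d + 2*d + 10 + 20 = -d^2 - 7*d + 30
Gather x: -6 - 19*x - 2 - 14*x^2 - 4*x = -14*x^2 - 23*x - 8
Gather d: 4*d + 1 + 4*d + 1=8*d + 2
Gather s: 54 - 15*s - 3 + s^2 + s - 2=s^2 - 14*s + 49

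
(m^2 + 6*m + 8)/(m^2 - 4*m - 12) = (m + 4)/(m - 6)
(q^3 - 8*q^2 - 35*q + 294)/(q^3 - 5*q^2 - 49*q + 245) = (q^2 - q - 42)/(q^2 + 2*q - 35)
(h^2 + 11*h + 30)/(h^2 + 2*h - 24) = (h + 5)/(h - 4)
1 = 1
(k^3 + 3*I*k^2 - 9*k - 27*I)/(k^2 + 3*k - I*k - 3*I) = (k^2 + 3*k*(-1 + I) - 9*I)/(k - I)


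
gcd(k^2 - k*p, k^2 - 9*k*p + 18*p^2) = 1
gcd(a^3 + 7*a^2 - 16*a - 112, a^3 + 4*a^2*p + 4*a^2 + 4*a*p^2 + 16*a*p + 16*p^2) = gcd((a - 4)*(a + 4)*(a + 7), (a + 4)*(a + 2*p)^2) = a + 4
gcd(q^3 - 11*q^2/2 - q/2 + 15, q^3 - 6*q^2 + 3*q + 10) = q^2 - 7*q + 10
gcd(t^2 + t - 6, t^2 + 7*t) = 1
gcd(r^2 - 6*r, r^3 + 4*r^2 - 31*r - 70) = 1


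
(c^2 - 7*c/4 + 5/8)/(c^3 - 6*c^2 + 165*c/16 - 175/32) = 4*(2*c - 1)/(8*c^2 - 38*c + 35)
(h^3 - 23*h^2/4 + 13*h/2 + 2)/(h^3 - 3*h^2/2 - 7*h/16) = 4*(h^2 - 6*h + 8)/(h*(4*h - 7))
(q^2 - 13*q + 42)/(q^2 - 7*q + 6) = (q - 7)/(q - 1)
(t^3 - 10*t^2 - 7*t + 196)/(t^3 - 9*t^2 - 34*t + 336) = (t^2 - 3*t - 28)/(t^2 - 2*t - 48)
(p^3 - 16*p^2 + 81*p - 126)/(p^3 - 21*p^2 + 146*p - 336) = (p - 3)/(p - 8)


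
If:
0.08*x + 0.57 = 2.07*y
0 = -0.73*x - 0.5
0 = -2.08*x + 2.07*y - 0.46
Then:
No Solution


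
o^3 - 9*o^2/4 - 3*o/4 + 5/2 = (o - 2)*(o - 5/4)*(o + 1)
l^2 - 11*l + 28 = (l - 7)*(l - 4)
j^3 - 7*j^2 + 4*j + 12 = (j - 6)*(j - 2)*(j + 1)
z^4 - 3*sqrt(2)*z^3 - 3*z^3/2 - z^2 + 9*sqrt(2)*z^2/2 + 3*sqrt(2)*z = z*(z - 2)*(z + 1/2)*(z - 3*sqrt(2))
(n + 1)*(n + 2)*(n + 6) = n^3 + 9*n^2 + 20*n + 12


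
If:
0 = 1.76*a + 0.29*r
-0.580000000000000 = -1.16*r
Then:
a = -0.08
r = 0.50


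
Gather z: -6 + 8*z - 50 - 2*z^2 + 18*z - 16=-2*z^2 + 26*z - 72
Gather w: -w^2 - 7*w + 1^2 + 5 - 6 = -w^2 - 7*w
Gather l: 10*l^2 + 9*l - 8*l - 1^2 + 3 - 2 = 10*l^2 + l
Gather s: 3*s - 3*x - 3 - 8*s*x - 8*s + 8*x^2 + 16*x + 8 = s*(-8*x - 5) + 8*x^2 + 13*x + 5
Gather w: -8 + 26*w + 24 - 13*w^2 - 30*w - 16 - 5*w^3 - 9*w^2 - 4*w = -5*w^3 - 22*w^2 - 8*w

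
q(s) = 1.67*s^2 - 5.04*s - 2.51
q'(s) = 3.34*s - 5.04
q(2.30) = -5.27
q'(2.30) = 2.64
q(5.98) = 27.07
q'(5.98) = 14.93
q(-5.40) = 73.40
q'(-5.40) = -23.08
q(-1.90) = 13.09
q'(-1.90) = -11.39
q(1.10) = -6.03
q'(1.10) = -1.37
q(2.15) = -5.63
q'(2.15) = 2.14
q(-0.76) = 2.28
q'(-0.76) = -7.58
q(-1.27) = 6.58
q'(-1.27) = -9.28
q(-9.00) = 178.12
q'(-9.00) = -35.10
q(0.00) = -2.51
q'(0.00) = -5.04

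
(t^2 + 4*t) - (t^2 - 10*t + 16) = 14*t - 16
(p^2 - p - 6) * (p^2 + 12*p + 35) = p^4 + 11*p^3 + 17*p^2 - 107*p - 210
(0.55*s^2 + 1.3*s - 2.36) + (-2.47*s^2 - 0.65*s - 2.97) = -1.92*s^2 + 0.65*s - 5.33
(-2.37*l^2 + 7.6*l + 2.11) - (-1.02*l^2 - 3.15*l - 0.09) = -1.35*l^2 + 10.75*l + 2.2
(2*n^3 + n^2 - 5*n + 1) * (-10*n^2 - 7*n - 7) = -20*n^5 - 24*n^4 + 29*n^3 + 18*n^2 + 28*n - 7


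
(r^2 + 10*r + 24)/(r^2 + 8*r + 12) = (r + 4)/(r + 2)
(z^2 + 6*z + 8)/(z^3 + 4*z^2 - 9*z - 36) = (z + 2)/(z^2 - 9)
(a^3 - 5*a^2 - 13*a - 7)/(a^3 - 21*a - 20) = (a^2 - 6*a - 7)/(a^2 - a - 20)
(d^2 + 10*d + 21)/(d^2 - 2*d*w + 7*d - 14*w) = (-d - 3)/(-d + 2*w)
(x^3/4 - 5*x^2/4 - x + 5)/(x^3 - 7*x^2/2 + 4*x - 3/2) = (x^3 - 5*x^2 - 4*x + 20)/(2*(2*x^3 - 7*x^2 + 8*x - 3))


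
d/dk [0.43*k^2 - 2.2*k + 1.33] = 0.86*k - 2.2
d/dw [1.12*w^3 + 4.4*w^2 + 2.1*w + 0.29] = 3.36*w^2 + 8.8*w + 2.1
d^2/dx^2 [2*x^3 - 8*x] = 12*x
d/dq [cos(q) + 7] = -sin(q)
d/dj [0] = 0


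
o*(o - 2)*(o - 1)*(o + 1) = o^4 - 2*o^3 - o^2 + 2*o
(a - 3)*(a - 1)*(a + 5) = a^3 + a^2 - 17*a + 15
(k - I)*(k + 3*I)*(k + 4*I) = k^3 + 6*I*k^2 - 5*k + 12*I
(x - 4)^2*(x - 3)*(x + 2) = x^4 - 9*x^3 + 18*x^2 + 32*x - 96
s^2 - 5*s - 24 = (s - 8)*(s + 3)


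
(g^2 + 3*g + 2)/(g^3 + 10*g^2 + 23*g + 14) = 1/(g + 7)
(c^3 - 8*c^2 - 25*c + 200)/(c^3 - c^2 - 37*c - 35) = (c^2 - 13*c + 40)/(c^2 - 6*c - 7)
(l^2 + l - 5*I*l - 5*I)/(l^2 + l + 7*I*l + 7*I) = (l - 5*I)/(l + 7*I)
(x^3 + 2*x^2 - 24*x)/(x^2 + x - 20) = x*(x + 6)/(x + 5)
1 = 1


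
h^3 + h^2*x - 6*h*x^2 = h*(h - 2*x)*(h + 3*x)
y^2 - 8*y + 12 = (y - 6)*(y - 2)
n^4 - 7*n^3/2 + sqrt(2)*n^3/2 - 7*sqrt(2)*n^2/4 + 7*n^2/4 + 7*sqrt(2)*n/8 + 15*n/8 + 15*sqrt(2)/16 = (n - 5/2)*(n - 3/2)*(n + 1/2)*(n + sqrt(2)/2)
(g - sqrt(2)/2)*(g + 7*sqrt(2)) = g^2 + 13*sqrt(2)*g/2 - 7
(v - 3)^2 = v^2 - 6*v + 9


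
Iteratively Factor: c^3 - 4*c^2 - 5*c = (c - 5)*(c^2 + c) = c*(c - 5)*(c + 1)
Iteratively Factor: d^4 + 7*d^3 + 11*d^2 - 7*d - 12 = (d + 1)*(d^3 + 6*d^2 + 5*d - 12) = (d + 1)*(d + 4)*(d^2 + 2*d - 3) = (d - 1)*(d + 1)*(d + 4)*(d + 3)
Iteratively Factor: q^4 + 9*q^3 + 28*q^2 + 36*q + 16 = (q + 2)*(q^3 + 7*q^2 + 14*q + 8) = (q + 2)^2*(q^2 + 5*q + 4) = (q + 1)*(q + 2)^2*(q + 4)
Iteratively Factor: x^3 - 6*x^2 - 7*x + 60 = (x - 4)*(x^2 - 2*x - 15) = (x - 5)*(x - 4)*(x + 3)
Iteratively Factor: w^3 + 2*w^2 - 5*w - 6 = (w - 2)*(w^2 + 4*w + 3) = (w - 2)*(w + 3)*(w + 1)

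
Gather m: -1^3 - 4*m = -4*m - 1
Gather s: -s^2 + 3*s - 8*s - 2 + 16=-s^2 - 5*s + 14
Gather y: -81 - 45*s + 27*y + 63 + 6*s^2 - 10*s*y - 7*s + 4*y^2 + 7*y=6*s^2 - 52*s + 4*y^2 + y*(34 - 10*s) - 18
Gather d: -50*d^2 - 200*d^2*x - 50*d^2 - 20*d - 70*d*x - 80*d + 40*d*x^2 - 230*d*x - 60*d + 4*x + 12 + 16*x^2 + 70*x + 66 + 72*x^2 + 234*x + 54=d^2*(-200*x - 100) + d*(40*x^2 - 300*x - 160) + 88*x^2 + 308*x + 132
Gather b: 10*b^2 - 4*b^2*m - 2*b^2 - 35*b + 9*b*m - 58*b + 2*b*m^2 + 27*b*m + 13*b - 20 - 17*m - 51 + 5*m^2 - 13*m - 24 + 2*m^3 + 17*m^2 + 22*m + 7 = b^2*(8 - 4*m) + b*(2*m^2 + 36*m - 80) + 2*m^3 + 22*m^2 - 8*m - 88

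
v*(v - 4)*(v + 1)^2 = v^4 - 2*v^3 - 7*v^2 - 4*v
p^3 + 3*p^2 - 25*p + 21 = (p - 3)*(p - 1)*(p + 7)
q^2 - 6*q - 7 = (q - 7)*(q + 1)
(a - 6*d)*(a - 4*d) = a^2 - 10*a*d + 24*d^2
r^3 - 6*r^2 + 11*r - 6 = (r - 3)*(r - 2)*(r - 1)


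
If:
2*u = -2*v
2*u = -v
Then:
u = 0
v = 0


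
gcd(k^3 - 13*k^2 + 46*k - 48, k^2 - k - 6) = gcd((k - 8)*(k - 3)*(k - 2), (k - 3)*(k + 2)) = k - 3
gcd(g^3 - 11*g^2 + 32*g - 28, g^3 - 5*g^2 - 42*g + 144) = 1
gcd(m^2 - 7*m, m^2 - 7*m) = m^2 - 7*m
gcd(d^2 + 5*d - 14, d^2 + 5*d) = 1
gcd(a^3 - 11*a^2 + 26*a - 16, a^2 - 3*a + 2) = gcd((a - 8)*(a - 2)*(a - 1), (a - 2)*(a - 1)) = a^2 - 3*a + 2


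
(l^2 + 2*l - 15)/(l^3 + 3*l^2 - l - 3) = (l^2 + 2*l - 15)/(l^3 + 3*l^2 - l - 3)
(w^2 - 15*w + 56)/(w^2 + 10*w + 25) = (w^2 - 15*w + 56)/(w^2 + 10*w + 25)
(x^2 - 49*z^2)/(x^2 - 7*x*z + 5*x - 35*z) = (x + 7*z)/(x + 5)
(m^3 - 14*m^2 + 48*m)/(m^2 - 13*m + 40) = m*(m - 6)/(m - 5)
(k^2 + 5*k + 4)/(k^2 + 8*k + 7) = (k + 4)/(k + 7)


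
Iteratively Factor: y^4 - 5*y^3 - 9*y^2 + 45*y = (y - 5)*(y^3 - 9*y) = y*(y - 5)*(y^2 - 9) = y*(y - 5)*(y + 3)*(y - 3)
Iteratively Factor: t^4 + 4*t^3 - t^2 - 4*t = (t + 4)*(t^3 - t) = (t + 1)*(t + 4)*(t^2 - t) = (t - 1)*(t + 1)*(t + 4)*(t)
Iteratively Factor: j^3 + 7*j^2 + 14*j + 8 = (j + 1)*(j^2 + 6*j + 8) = (j + 1)*(j + 4)*(j + 2)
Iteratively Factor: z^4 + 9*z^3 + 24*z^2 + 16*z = (z)*(z^3 + 9*z^2 + 24*z + 16) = z*(z + 4)*(z^2 + 5*z + 4) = z*(z + 1)*(z + 4)*(z + 4)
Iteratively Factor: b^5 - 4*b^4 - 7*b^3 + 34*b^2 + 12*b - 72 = (b - 3)*(b^4 - b^3 - 10*b^2 + 4*b + 24) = (b - 3)*(b - 2)*(b^3 + b^2 - 8*b - 12) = (b - 3)*(b - 2)*(b + 2)*(b^2 - b - 6) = (b - 3)^2*(b - 2)*(b + 2)*(b + 2)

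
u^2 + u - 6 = (u - 2)*(u + 3)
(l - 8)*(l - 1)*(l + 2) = l^3 - 7*l^2 - 10*l + 16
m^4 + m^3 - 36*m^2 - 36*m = m*(m - 6)*(m + 1)*(m + 6)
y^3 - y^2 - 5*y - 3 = (y - 3)*(y + 1)^2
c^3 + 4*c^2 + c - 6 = (c - 1)*(c + 2)*(c + 3)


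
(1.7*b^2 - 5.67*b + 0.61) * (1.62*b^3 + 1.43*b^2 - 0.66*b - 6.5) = 2.754*b^5 - 6.7544*b^4 - 8.2419*b^3 - 6.4355*b^2 + 36.4524*b - 3.965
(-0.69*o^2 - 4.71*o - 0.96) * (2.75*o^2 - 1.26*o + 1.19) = -1.8975*o^4 - 12.0831*o^3 + 2.4735*o^2 - 4.3953*o - 1.1424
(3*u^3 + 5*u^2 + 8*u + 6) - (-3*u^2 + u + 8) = 3*u^3 + 8*u^2 + 7*u - 2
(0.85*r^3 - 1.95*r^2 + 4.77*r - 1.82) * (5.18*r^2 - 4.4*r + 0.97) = 4.403*r^5 - 13.841*r^4 + 34.1131*r^3 - 32.3071*r^2 + 12.6349*r - 1.7654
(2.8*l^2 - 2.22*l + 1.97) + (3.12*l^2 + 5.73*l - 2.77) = 5.92*l^2 + 3.51*l - 0.8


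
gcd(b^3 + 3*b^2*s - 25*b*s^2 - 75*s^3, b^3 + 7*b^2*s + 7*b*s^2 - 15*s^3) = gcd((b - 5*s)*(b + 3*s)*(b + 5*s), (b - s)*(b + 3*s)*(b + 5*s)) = b^2 + 8*b*s + 15*s^2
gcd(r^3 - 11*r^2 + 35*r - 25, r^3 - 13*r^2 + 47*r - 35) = r^2 - 6*r + 5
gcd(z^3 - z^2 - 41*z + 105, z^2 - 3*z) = z - 3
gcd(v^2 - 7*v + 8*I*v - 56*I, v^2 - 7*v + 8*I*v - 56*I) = v^2 + v*(-7 + 8*I) - 56*I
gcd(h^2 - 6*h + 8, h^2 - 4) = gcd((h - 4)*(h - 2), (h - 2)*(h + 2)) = h - 2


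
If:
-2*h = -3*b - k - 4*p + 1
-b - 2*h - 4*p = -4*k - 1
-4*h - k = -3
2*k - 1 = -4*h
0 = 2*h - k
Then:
No Solution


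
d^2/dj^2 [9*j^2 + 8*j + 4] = 18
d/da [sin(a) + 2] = cos(a)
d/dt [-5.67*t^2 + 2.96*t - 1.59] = 2.96 - 11.34*t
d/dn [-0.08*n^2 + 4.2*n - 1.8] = 4.2 - 0.16*n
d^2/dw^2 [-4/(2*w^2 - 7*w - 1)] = 8*(-4*w^2 + 14*w + (4*w - 7)^2 + 2)/(-2*w^2 + 7*w + 1)^3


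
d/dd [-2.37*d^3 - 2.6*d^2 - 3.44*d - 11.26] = -7.11*d^2 - 5.2*d - 3.44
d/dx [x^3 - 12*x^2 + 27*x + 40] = 3*x^2 - 24*x + 27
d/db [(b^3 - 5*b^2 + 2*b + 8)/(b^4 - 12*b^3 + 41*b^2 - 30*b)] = (-b^6 + 10*b^5 - 25*b^4 - 44*b^3 + 356*b^2 - 656*b + 240)/(b^2*(b^6 - 24*b^5 + 226*b^4 - 1044*b^3 + 2401*b^2 - 2460*b + 900))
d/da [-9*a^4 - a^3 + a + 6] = -36*a^3 - 3*a^2 + 1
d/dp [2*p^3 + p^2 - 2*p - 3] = 6*p^2 + 2*p - 2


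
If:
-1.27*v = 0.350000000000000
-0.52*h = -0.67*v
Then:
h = -0.36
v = -0.28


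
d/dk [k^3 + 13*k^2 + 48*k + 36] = 3*k^2 + 26*k + 48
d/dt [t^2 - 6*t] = 2*t - 6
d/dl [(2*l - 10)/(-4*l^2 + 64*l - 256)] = (l - 2)/(2*(l^3 - 24*l^2 + 192*l - 512))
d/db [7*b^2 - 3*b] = 14*b - 3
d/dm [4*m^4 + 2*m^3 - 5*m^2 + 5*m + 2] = 16*m^3 + 6*m^2 - 10*m + 5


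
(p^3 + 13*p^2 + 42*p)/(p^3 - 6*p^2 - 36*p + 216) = p*(p + 7)/(p^2 - 12*p + 36)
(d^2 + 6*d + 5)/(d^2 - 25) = (d + 1)/(d - 5)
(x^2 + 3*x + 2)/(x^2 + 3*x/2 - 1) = 2*(x + 1)/(2*x - 1)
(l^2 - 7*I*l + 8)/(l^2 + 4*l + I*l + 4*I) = (l - 8*I)/(l + 4)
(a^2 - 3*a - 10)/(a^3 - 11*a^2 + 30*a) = (a + 2)/(a*(a - 6))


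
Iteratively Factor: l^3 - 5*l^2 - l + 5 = (l - 1)*(l^2 - 4*l - 5) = (l - 1)*(l + 1)*(l - 5)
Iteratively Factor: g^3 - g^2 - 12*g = (g + 3)*(g^2 - 4*g) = (g - 4)*(g + 3)*(g)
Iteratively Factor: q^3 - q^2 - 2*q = (q)*(q^2 - q - 2) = q*(q + 1)*(q - 2)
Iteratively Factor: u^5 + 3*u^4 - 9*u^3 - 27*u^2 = (u)*(u^4 + 3*u^3 - 9*u^2 - 27*u) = u*(u - 3)*(u^3 + 6*u^2 + 9*u) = u^2*(u - 3)*(u^2 + 6*u + 9) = u^2*(u - 3)*(u + 3)*(u + 3)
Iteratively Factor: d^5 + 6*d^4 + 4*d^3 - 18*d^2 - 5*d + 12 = (d + 3)*(d^4 + 3*d^3 - 5*d^2 - 3*d + 4) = (d - 1)*(d + 3)*(d^3 + 4*d^2 - d - 4) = (d - 1)*(d + 3)*(d + 4)*(d^2 - 1) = (d - 1)^2*(d + 3)*(d + 4)*(d + 1)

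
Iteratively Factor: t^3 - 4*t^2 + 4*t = (t)*(t^2 - 4*t + 4) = t*(t - 2)*(t - 2)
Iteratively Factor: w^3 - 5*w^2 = (w)*(w^2 - 5*w) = w*(w - 5)*(w)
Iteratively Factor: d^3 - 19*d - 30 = (d - 5)*(d^2 + 5*d + 6) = (d - 5)*(d + 3)*(d + 2)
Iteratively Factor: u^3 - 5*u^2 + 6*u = (u)*(u^2 - 5*u + 6) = u*(u - 3)*(u - 2)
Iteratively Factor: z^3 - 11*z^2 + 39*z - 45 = (z - 3)*(z^2 - 8*z + 15) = (z - 5)*(z - 3)*(z - 3)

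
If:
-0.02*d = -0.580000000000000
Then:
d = 29.00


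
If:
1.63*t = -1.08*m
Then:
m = -1.50925925925926*t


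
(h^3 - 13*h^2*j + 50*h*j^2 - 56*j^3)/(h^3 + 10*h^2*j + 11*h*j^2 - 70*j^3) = (h^2 - 11*h*j + 28*j^2)/(h^2 + 12*h*j + 35*j^2)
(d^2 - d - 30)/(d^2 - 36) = (d + 5)/(d + 6)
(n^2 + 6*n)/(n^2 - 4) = n*(n + 6)/(n^2 - 4)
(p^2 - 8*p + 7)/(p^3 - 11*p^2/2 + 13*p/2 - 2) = 2*(p - 7)/(2*p^2 - 9*p + 4)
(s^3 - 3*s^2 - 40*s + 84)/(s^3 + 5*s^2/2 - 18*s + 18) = 2*(s - 7)/(2*s - 3)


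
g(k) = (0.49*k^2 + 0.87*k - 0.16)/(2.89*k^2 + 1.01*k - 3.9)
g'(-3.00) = -0.03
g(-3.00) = 0.09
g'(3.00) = -0.05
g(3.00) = 0.27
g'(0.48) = -0.67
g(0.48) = -0.13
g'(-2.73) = -0.05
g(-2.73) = 0.08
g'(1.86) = -0.25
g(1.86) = 0.40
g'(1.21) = -4.02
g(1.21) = 1.04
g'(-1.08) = -0.94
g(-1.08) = 0.33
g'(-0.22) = -0.17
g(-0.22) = 0.08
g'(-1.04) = -0.72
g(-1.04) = 0.29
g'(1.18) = -5.46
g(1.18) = 1.18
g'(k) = (-5.78*k - 1.01)*(0.49*k^2 + 0.87*k - 0.16)/(2.89*k^2 + 1.01*k - 3.9)^2 + (0.98*k + 0.87)/(2.89*k^2 + 1.01*k - 3.9) = (-2.0194*k^2 - 2.8972*k - 3.2314)/(8.3521*k^4 + 5.8378*k^3 - 21.5219*k^2 - 7.878*k + 15.21)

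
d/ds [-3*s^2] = -6*s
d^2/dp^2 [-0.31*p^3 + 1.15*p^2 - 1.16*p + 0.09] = 2.3 - 1.86*p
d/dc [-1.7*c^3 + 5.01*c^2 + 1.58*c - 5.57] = -5.1*c^2 + 10.02*c + 1.58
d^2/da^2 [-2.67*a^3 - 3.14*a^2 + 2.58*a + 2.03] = -16.02*a - 6.28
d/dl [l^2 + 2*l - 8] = 2*l + 2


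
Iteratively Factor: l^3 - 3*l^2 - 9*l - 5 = (l + 1)*(l^2 - 4*l - 5) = (l - 5)*(l + 1)*(l + 1)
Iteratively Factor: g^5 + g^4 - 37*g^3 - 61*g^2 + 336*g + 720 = (g + 4)*(g^4 - 3*g^3 - 25*g^2 + 39*g + 180) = (g - 4)*(g + 4)*(g^3 + g^2 - 21*g - 45) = (g - 4)*(g + 3)*(g + 4)*(g^2 - 2*g - 15) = (g - 5)*(g - 4)*(g + 3)*(g + 4)*(g + 3)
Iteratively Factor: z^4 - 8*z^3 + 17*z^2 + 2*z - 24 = (z - 2)*(z^3 - 6*z^2 + 5*z + 12) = (z - 2)*(z + 1)*(z^2 - 7*z + 12) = (z - 3)*(z - 2)*(z + 1)*(z - 4)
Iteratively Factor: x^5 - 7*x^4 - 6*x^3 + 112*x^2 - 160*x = (x)*(x^4 - 7*x^3 - 6*x^2 + 112*x - 160) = x*(x + 4)*(x^3 - 11*x^2 + 38*x - 40) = x*(x - 4)*(x + 4)*(x^2 - 7*x + 10) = x*(x - 4)*(x - 2)*(x + 4)*(x - 5)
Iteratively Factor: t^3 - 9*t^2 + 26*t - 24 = (t - 4)*(t^2 - 5*t + 6) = (t - 4)*(t - 2)*(t - 3)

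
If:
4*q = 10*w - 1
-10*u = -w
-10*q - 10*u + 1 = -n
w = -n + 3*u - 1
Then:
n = -569/534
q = -17/1068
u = 5/534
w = 25/267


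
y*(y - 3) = y^2 - 3*y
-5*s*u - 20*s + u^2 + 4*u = (-5*s + u)*(u + 4)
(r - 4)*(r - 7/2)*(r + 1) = r^3 - 13*r^2/2 + 13*r/2 + 14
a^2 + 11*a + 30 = (a + 5)*(a + 6)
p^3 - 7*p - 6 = (p - 3)*(p + 1)*(p + 2)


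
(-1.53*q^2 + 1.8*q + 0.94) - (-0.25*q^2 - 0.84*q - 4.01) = -1.28*q^2 + 2.64*q + 4.95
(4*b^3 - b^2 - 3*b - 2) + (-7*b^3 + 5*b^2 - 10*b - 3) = -3*b^3 + 4*b^2 - 13*b - 5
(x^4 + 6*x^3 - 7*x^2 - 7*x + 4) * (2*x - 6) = 2*x^5 + 6*x^4 - 50*x^3 + 28*x^2 + 50*x - 24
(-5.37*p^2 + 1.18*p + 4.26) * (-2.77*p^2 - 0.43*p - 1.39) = 14.8749*p^4 - 0.9595*p^3 - 4.8433*p^2 - 3.472*p - 5.9214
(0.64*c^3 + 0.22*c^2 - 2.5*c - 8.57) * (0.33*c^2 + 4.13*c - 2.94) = 0.2112*c^5 + 2.7158*c^4 - 1.798*c^3 - 13.7999*c^2 - 28.0441*c + 25.1958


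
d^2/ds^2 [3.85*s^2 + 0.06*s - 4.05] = 7.70000000000000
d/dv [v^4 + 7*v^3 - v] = 4*v^3 + 21*v^2 - 1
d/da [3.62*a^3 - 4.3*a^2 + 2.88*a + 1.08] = 10.86*a^2 - 8.6*a + 2.88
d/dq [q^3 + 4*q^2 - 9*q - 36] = 3*q^2 + 8*q - 9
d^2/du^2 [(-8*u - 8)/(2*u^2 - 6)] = 8*(-4*u^2*(u + 1) + (3*u + 1)*(u^2 - 3))/(u^2 - 3)^3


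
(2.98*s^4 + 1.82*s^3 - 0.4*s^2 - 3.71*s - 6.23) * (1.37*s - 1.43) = 4.0826*s^5 - 1.768*s^4 - 3.1506*s^3 - 4.5107*s^2 - 3.2298*s + 8.9089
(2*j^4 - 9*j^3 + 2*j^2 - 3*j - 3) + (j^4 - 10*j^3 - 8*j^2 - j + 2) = 3*j^4 - 19*j^3 - 6*j^2 - 4*j - 1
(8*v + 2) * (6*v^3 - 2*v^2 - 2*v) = 48*v^4 - 4*v^3 - 20*v^2 - 4*v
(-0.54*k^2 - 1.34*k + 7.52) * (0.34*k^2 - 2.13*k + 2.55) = -0.1836*k^4 + 0.6946*k^3 + 4.034*k^2 - 19.4346*k + 19.176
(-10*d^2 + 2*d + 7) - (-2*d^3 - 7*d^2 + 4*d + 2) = 2*d^3 - 3*d^2 - 2*d + 5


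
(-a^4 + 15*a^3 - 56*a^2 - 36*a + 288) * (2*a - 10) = -2*a^5 + 40*a^4 - 262*a^3 + 488*a^2 + 936*a - 2880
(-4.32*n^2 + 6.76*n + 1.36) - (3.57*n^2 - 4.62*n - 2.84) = -7.89*n^2 + 11.38*n + 4.2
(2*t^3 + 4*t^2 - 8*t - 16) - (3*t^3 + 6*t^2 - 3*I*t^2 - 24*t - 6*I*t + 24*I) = -t^3 - 2*t^2 + 3*I*t^2 + 16*t + 6*I*t - 16 - 24*I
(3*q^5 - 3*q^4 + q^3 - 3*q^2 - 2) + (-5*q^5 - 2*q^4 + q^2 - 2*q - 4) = -2*q^5 - 5*q^4 + q^3 - 2*q^2 - 2*q - 6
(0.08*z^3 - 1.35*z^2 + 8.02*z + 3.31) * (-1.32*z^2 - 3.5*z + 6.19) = -0.1056*z^5 + 1.502*z^4 - 5.3662*z^3 - 40.7957*z^2 + 38.0588*z + 20.4889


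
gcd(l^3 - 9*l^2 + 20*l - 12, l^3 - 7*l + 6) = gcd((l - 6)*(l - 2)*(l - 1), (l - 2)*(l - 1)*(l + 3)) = l^2 - 3*l + 2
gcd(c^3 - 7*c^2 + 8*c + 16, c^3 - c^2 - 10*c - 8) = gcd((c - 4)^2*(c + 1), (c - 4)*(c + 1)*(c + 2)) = c^2 - 3*c - 4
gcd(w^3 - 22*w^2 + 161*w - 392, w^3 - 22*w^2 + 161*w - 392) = w^3 - 22*w^2 + 161*w - 392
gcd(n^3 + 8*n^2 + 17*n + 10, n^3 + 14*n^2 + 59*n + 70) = n^2 + 7*n + 10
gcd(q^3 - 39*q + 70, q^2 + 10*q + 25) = 1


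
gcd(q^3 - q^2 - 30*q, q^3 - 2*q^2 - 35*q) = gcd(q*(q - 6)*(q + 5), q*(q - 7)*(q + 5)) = q^2 + 5*q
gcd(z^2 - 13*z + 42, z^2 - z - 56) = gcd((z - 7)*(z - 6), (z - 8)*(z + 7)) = 1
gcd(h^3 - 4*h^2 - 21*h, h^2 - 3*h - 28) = h - 7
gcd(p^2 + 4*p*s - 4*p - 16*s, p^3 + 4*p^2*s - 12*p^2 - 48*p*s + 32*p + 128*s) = p^2 + 4*p*s - 4*p - 16*s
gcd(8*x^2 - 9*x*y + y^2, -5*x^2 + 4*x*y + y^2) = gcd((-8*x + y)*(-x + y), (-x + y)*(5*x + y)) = x - y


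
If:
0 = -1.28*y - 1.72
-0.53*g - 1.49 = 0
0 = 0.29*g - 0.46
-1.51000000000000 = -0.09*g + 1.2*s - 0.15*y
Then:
No Solution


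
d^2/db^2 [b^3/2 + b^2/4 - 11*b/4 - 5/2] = 3*b + 1/2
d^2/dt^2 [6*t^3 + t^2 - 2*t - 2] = 36*t + 2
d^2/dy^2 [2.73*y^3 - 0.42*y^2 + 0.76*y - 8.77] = 16.38*y - 0.84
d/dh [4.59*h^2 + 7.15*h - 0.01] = 9.18*h + 7.15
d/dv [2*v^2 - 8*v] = 4*v - 8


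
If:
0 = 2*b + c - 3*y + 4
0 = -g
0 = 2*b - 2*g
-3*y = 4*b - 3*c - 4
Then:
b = 0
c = 0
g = 0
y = 4/3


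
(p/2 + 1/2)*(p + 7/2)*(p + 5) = p^3/2 + 19*p^2/4 + 13*p + 35/4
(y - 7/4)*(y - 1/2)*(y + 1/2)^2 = y^4 - 5*y^3/4 - 9*y^2/8 + 5*y/16 + 7/32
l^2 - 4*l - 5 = (l - 5)*(l + 1)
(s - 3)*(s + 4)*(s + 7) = s^3 + 8*s^2 - 5*s - 84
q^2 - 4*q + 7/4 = (q - 7/2)*(q - 1/2)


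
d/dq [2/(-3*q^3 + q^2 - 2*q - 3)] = 2*(9*q^2 - 2*q + 2)/(3*q^3 - q^2 + 2*q + 3)^2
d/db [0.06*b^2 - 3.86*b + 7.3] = 0.12*b - 3.86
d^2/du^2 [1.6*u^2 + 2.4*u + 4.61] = 3.20000000000000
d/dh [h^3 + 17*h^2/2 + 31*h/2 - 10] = 3*h^2 + 17*h + 31/2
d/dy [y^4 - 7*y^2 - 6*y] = 4*y^3 - 14*y - 6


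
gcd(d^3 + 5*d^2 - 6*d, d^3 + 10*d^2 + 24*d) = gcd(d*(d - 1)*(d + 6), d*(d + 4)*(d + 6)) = d^2 + 6*d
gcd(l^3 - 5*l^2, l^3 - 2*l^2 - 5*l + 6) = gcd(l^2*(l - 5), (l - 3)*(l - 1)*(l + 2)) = 1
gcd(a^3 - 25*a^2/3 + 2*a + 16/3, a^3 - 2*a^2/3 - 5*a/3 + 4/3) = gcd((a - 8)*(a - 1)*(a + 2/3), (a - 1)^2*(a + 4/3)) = a - 1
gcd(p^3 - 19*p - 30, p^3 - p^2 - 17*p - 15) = p^2 - 2*p - 15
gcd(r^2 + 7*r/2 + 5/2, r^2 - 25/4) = r + 5/2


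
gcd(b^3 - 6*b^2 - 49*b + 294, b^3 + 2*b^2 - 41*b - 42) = b^2 + b - 42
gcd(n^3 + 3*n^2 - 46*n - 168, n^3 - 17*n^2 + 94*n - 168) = n - 7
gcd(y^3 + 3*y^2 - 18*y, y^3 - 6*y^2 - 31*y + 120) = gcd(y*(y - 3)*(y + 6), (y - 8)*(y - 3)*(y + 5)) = y - 3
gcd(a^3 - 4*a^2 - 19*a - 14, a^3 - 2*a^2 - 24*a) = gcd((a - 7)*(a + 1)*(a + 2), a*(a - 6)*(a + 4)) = 1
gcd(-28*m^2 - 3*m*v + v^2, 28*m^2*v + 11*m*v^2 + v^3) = 4*m + v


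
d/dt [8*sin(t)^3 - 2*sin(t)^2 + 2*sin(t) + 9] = 2*(12*sin(t)^2 - 2*sin(t) + 1)*cos(t)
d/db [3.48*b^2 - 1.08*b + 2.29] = 6.96*b - 1.08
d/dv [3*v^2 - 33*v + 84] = 6*v - 33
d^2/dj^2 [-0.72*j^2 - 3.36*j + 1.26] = -1.44000000000000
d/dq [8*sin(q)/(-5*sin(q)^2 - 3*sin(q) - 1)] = 8*(cos(q) - 5*cos(3*q))/(6*sin(q) - 5*cos(2*q) + 7)^2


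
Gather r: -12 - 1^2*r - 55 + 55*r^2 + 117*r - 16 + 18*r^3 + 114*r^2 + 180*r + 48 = 18*r^3 + 169*r^2 + 296*r - 35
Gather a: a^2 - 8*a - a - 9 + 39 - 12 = a^2 - 9*a + 18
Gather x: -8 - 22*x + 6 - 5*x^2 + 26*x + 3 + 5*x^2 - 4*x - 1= 0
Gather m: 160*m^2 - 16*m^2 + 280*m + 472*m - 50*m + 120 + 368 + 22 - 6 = 144*m^2 + 702*m + 504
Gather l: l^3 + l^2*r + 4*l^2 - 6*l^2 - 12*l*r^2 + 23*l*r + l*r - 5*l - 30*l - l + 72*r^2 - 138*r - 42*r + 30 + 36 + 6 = l^3 + l^2*(r - 2) + l*(-12*r^2 + 24*r - 36) + 72*r^2 - 180*r + 72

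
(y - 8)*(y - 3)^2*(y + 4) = y^4 - 10*y^3 + y^2 + 156*y - 288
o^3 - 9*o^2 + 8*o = o*(o - 8)*(o - 1)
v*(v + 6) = v^2 + 6*v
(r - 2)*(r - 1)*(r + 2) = r^3 - r^2 - 4*r + 4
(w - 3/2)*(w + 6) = w^2 + 9*w/2 - 9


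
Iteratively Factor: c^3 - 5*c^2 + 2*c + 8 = (c - 2)*(c^2 - 3*c - 4) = (c - 2)*(c + 1)*(c - 4)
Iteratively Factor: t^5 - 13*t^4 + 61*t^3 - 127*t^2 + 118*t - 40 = (t - 5)*(t^4 - 8*t^3 + 21*t^2 - 22*t + 8) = (t - 5)*(t - 2)*(t^3 - 6*t^2 + 9*t - 4) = (t - 5)*(t - 2)*(t - 1)*(t^2 - 5*t + 4) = (t - 5)*(t - 4)*(t - 2)*(t - 1)*(t - 1)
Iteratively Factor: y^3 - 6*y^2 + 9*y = (y - 3)*(y^2 - 3*y) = y*(y - 3)*(y - 3)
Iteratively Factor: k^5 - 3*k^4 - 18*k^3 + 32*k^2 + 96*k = (k - 4)*(k^4 + k^3 - 14*k^2 - 24*k) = (k - 4)^2*(k^3 + 5*k^2 + 6*k) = (k - 4)^2*(k + 3)*(k^2 + 2*k) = (k - 4)^2*(k + 2)*(k + 3)*(k)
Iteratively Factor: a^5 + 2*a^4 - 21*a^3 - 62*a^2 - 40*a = (a + 2)*(a^4 - 21*a^2 - 20*a) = (a - 5)*(a + 2)*(a^3 + 5*a^2 + 4*a) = (a - 5)*(a + 1)*(a + 2)*(a^2 + 4*a) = a*(a - 5)*(a + 1)*(a + 2)*(a + 4)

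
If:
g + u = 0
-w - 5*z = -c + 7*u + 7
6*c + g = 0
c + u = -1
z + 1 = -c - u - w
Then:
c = -1/7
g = 6/7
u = -6/7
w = 2/7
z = -2/7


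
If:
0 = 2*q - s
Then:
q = s/2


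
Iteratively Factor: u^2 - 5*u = (u - 5)*(u)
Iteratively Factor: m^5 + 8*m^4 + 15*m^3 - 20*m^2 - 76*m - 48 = (m + 1)*(m^4 + 7*m^3 + 8*m^2 - 28*m - 48) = (m + 1)*(m + 4)*(m^3 + 3*m^2 - 4*m - 12) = (m - 2)*(m + 1)*(m + 4)*(m^2 + 5*m + 6) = (m - 2)*(m + 1)*(m + 3)*(m + 4)*(m + 2)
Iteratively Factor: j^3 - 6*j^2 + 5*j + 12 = (j - 4)*(j^2 - 2*j - 3) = (j - 4)*(j - 3)*(j + 1)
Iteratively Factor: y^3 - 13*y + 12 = (y + 4)*(y^2 - 4*y + 3) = (y - 3)*(y + 4)*(y - 1)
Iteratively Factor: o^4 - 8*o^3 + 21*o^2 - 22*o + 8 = (o - 1)*(o^3 - 7*o^2 + 14*o - 8) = (o - 4)*(o - 1)*(o^2 - 3*o + 2) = (o - 4)*(o - 1)^2*(o - 2)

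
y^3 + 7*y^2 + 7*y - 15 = (y - 1)*(y + 3)*(y + 5)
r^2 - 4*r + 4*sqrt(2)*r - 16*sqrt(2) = (r - 4)*(r + 4*sqrt(2))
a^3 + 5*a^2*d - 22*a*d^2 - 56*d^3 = (a - 4*d)*(a + 2*d)*(a + 7*d)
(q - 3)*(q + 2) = q^2 - q - 6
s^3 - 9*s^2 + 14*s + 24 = (s - 6)*(s - 4)*(s + 1)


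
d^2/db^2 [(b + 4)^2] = 2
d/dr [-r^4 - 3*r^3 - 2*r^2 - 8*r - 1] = -4*r^3 - 9*r^2 - 4*r - 8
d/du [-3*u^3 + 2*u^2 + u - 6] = -9*u^2 + 4*u + 1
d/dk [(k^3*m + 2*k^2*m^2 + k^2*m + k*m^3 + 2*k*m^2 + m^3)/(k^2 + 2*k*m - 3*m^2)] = m*(k^4 + 4*k^3*m - 6*k^2*m^2 - 12*k*m^3 - 8*k*m^2 - 3*m^4 - 8*m^3)/(k^4 + 4*k^3*m - 2*k^2*m^2 - 12*k*m^3 + 9*m^4)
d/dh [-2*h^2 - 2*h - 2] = -4*h - 2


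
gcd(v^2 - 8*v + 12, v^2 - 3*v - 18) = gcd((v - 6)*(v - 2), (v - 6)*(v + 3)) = v - 6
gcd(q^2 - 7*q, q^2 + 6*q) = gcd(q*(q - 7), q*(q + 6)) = q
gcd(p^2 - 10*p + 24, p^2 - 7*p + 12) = p - 4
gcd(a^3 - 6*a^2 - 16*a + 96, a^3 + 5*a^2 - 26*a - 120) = a + 4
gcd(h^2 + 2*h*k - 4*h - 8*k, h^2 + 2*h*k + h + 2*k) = h + 2*k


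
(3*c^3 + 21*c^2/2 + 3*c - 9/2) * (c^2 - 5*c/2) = 3*c^5 + 3*c^4 - 93*c^3/4 - 12*c^2 + 45*c/4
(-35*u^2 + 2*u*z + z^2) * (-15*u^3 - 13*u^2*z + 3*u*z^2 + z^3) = 525*u^5 + 425*u^4*z - 146*u^3*z^2 - 42*u^2*z^3 + 5*u*z^4 + z^5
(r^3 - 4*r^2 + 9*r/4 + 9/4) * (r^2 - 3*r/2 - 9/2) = r^5 - 11*r^4/2 + 15*r^3/4 + 135*r^2/8 - 27*r/2 - 81/8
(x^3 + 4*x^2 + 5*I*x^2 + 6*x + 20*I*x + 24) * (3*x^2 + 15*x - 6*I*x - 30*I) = 3*x^5 + 27*x^4 + 9*I*x^4 + 108*x^3 + 81*I*x^3 + 432*x^2 + 144*I*x^2 + 960*x - 324*I*x - 720*I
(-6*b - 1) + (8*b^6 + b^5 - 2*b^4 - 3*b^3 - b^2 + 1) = 8*b^6 + b^5 - 2*b^4 - 3*b^3 - b^2 - 6*b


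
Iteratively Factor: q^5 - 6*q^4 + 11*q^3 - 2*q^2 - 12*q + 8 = (q - 2)*(q^4 - 4*q^3 + 3*q^2 + 4*q - 4) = (q - 2)*(q + 1)*(q^3 - 5*q^2 + 8*q - 4) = (q - 2)^2*(q + 1)*(q^2 - 3*q + 2) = (q - 2)^3*(q + 1)*(q - 1)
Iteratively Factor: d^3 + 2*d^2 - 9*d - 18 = (d + 3)*(d^2 - d - 6) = (d - 3)*(d + 3)*(d + 2)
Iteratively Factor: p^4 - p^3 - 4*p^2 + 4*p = (p)*(p^3 - p^2 - 4*p + 4) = p*(p - 1)*(p^2 - 4) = p*(p - 1)*(p + 2)*(p - 2)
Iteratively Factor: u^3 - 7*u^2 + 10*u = (u)*(u^2 - 7*u + 10) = u*(u - 5)*(u - 2)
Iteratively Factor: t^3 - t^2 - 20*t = (t)*(t^2 - t - 20) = t*(t - 5)*(t + 4)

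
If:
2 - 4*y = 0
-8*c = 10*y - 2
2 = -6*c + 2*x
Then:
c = -3/8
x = -1/8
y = 1/2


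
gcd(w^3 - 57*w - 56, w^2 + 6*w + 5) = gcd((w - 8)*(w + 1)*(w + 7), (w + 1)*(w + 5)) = w + 1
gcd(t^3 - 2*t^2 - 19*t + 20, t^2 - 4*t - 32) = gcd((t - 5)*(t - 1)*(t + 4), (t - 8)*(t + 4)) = t + 4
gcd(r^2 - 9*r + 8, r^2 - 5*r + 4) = r - 1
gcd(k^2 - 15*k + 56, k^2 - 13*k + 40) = k - 8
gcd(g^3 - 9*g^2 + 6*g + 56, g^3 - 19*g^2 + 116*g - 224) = g^2 - 11*g + 28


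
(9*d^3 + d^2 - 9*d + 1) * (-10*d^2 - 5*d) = -90*d^5 - 55*d^4 + 85*d^3 + 35*d^2 - 5*d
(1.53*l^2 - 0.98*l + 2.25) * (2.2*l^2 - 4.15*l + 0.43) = 3.366*l^4 - 8.5055*l^3 + 9.6749*l^2 - 9.7589*l + 0.9675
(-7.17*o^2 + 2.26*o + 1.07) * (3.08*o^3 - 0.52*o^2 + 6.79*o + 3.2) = -22.0836*o^5 + 10.6892*o^4 - 46.5639*o^3 - 8.155*o^2 + 14.4973*o + 3.424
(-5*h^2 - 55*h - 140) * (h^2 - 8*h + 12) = -5*h^4 - 15*h^3 + 240*h^2 + 460*h - 1680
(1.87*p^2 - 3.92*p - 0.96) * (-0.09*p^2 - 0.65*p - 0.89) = -0.1683*p^4 - 0.8627*p^3 + 0.9701*p^2 + 4.1128*p + 0.8544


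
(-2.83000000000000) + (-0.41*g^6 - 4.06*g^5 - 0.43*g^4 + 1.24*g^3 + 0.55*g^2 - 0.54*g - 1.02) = -0.41*g^6 - 4.06*g^5 - 0.43*g^4 + 1.24*g^3 + 0.55*g^2 - 0.54*g - 3.85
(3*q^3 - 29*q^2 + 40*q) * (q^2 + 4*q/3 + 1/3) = 3*q^5 - 25*q^4 + 7*q^3/3 + 131*q^2/3 + 40*q/3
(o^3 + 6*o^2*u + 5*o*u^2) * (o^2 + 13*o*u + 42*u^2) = o^5 + 19*o^4*u + 125*o^3*u^2 + 317*o^2*u^3 + 210*o*u^4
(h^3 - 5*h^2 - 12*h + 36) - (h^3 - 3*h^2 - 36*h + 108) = -2*h^2 + 24*h - 72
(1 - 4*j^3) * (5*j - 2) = -20*j^4 + 8*j^3 + 5*j - 2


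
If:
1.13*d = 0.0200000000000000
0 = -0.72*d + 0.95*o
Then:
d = 0.02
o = 0.01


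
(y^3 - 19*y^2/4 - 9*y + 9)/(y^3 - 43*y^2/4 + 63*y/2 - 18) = (y + 2)/(y - 4)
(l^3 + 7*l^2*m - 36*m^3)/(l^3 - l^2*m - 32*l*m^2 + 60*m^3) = (l + 3*m)/(l - 5*m)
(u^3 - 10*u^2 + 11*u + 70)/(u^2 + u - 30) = (u^2 - 5*u - 14)/(u + 6)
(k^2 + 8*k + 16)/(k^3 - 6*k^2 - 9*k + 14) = (k^2 + 8*k + 16)/(k^3 - 6*k^2 - 9*k + 14)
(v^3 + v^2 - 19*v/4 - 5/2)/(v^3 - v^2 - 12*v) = (-v^3 - v^2 + 19*v/4 + 5/2)/(v*(-v^2 + v + 12))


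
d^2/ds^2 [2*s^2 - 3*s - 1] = 4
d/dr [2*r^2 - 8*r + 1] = 4*r - 8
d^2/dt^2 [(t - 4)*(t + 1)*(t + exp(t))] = t^2*exp(t) + t*exp(t) + 6*t - 8*exp(t) - 6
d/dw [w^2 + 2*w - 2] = 2*w + 2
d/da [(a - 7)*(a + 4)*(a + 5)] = 3*a^2 + 4*a - 43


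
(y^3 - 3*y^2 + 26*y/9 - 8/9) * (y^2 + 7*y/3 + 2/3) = y^5 - 2*y^4/3 - 31*y^3/9 + 104*y^2/27 - 4*y/27 - 16/27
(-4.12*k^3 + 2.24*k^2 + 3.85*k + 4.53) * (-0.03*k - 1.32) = 0.1236*k^4 + 5.3712*k^3 - 3.0723*k^2 - 5.2179*k - 5.9796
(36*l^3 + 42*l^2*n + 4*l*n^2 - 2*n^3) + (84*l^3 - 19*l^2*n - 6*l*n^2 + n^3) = 120*l^3 + 23*l^2*n - 2*l*n^2 - n^3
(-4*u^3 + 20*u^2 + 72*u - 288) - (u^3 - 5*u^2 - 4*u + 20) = -5*u^3 + 25*u^2 + 76*u - 308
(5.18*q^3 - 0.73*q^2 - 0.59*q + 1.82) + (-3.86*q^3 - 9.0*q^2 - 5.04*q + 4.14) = 1.32*q^3 - 9.73*q^2 - 5.63*q + 5.96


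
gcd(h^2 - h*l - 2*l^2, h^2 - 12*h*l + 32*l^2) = 1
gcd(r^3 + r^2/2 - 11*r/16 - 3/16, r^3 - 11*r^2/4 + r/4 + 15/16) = r - 3/4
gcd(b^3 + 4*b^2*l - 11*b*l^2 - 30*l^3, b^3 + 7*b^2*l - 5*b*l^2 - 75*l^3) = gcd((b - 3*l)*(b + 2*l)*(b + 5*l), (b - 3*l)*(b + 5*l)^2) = b^2 + 2*b*l - 15*l^2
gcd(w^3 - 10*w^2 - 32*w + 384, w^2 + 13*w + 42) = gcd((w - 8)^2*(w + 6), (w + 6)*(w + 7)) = w + 6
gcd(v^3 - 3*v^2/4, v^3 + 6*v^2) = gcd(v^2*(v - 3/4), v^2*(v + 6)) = v^2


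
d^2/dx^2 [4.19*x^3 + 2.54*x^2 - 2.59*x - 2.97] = 25.14*x + 5.08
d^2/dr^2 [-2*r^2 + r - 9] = -4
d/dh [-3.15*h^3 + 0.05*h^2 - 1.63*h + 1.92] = -9.45*h^2 + 0.1*h - 1.63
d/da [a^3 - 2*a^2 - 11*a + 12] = 3*a^2 - 4*a - 11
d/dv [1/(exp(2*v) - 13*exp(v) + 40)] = (13 - 2*exp(v))*exp(v)/(exp(2*v) - 13*exp(v) + 40)^2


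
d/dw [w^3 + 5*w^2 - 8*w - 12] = 3*w^2 + 10*w - 8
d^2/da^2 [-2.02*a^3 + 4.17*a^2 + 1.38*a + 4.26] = 8.34 - 12.12*a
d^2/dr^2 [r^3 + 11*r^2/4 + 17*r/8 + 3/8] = 6*r + 11/2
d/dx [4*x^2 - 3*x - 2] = 8*x - 3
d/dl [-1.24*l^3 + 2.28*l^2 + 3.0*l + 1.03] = -3.72*l^2 + 4.56*l + 3.0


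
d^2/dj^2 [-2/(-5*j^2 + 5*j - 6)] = 20*(-5*j^2 + 5*j + 5*(2*j - 1)^2 - 6)/(5*j^2 - 5*j + 6)^3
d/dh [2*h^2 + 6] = 4*h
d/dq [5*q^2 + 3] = 10*q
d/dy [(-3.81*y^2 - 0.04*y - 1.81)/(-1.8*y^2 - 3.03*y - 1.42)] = (11.4723*y^2 + 4.3044*y - 5.4275)/(3.24*y^4 + 10.908*y^3 + 14.2929*y^2 + 8.6052*y + 2.0164)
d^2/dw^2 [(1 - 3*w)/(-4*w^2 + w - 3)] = 2*((7 - 36*w)*(4*w^2 - w + 3) + (3*w - 1)*(8*w - 1)^2)/(4*w^2 - w + 3)^3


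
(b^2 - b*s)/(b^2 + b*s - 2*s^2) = b/(b + 2*s)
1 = 1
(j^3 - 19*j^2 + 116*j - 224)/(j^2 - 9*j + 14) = (j^2 - 12*j + 32)/(j - 2)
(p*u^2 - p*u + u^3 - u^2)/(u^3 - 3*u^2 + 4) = u*(p*u - p + u^2 - u)/(u^3 - 3*u^2 + 4)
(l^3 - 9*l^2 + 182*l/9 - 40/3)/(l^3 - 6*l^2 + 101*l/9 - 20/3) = (l - 6)/(l - 3)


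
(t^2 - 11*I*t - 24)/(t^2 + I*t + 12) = (t - 8*I)/(t + 4*I)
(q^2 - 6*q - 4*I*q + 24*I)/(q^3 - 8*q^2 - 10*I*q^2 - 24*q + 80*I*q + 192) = (q - 6)/(q^2 + q*(-8 - 6*I) + 48*I)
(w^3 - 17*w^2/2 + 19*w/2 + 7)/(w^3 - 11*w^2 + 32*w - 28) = (w + 1/2)/(w - 2)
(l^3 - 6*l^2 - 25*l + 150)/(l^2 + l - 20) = (l^2 - 11*l + 30)/(l - 4)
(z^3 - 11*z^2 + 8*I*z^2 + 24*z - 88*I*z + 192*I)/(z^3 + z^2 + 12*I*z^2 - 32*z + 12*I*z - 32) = (z^2 - 11*z + 24)/(z^2 + z*(1 + 4*I) + 4*I)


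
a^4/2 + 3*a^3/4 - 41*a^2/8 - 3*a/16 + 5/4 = (a/2 + 1/4)*(a - 5/2)*(a - 1/2)*(a + 4)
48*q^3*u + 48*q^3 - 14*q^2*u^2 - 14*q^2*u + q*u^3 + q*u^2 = (-8*q + u)*(-6*q + u)*(q*u + q)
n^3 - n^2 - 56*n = n*(n - 8)*(n + 7)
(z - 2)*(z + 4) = z^2 + 2*z - 8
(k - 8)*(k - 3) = k^2 - 11*k + 24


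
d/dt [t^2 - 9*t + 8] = 2*t - 9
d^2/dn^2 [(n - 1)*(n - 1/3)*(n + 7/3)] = 6*n + 2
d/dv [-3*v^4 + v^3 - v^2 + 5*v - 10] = -12*v^3 + 3*v^2 - 2*v + 5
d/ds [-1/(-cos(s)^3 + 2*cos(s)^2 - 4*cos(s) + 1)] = (3*cos(s)^2 - 4*cos(s) + 4)*sin(s)/(cos(s)^3 - 2*cos(s)^2 + 4*cos(s) - 1)^2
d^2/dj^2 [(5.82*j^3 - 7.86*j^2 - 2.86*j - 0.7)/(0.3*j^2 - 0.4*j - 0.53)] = (-8.88178419700125e-16*j^5 + 1.77635683940025e-15*j^4 + 1.31196*j^3 - 0.473400000000003*j^2 + 7.584588*j - 3.649708)/(0.027*j^6 - 0.108*j^5 + 0.000900000000000012*j^4 + 0.3176*j^3 - 0.00159000000000004*j^2 - 0.33708*j - 0.148877)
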